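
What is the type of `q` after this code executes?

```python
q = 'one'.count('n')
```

str.count() returns int

int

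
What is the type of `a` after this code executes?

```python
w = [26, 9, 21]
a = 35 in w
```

'in' operator returns bool

bool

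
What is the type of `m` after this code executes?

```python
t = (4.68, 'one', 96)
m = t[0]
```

Index 0 of tuple is 4.68 which is float

float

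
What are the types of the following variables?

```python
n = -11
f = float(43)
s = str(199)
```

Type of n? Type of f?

n is int; f is float

int, float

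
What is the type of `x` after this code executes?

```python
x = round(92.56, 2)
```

round() with ndigits arg returns float

float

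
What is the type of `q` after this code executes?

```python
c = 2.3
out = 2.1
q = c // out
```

float // float returns float (floor division preserves float type)

float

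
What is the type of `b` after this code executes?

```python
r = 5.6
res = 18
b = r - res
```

float - int returns float (5.6 - 18 = -12.4)

float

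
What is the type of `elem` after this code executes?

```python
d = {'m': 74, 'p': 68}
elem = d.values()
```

.values() returns a dict_values view object

dict_values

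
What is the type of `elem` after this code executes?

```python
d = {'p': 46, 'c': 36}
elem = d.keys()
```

.keys() returns a dict_keys view object

dict_keys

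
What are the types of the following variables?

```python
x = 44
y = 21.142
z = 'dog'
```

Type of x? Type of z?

x is int; z is str

int, str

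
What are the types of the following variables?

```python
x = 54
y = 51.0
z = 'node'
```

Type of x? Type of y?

x is int; y is float

int, float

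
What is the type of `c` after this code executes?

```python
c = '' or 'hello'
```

'or' returns first truthy value ('hello', which is str)

str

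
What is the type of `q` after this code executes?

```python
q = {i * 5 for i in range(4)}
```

A set comprehension {expr for x in iterable} produces a set

set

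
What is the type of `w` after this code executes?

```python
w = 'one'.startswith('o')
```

str.startswith() returns bool

bool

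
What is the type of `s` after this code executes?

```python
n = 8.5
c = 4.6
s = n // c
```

float // float returns float (floor division preserves float type)

float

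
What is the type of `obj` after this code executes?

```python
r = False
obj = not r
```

'not' always returns bool

bool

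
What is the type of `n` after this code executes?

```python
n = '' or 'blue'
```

'or' returns first truthy value ('blue', which is str)

str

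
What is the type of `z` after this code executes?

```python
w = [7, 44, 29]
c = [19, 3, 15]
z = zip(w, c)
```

zip() returns a zip iterator object

zip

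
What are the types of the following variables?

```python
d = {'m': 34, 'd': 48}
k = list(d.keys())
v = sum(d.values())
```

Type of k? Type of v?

list(...) returns list; sum of int values returns int

list, int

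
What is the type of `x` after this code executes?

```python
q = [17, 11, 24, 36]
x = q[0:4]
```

Slicing a list always returns a list

list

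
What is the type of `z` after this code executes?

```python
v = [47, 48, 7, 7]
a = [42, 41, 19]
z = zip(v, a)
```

zip() returns a zip iterator object

zip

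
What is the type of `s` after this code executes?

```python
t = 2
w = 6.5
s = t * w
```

int * float returns float (2 * 6.5 = 13.0)

float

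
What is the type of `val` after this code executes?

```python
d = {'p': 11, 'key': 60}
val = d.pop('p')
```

dict.pop() returns the value (int)

int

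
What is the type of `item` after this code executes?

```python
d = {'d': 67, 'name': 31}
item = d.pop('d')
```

dict.pop() returns the value (int)

int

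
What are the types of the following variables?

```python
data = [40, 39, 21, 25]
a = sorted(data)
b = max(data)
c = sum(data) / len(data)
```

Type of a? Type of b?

sorted() returns list; max of ints returns int

list, int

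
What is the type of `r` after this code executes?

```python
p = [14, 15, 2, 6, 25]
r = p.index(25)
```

list.index() returns int

int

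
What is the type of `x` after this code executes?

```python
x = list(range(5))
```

list(range(...)) returns list

list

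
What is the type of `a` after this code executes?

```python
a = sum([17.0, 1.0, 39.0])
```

sum() of floats returns float

float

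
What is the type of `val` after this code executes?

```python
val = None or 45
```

'or' with None returns the other value (45, int)

int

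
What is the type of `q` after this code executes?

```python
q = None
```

None has type NoneType

NoneType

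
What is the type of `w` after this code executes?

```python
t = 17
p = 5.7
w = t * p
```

int * float returns float (17 * 5.7 = 96.9)

float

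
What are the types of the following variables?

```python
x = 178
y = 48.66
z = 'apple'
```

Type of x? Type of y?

x is int; y is float

int, float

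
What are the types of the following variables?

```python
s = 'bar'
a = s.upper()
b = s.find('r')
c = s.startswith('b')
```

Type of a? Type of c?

str.upper() returns str; str.startswith() returns bool

str, bool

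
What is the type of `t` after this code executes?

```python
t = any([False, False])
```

any() returns bool

bool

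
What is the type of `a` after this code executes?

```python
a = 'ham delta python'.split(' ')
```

str.split() returns list

list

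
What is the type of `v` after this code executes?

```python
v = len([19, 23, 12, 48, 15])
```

len() always returns int

int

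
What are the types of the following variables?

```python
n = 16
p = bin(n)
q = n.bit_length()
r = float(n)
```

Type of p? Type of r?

bin() returns str; float() returns float

str, float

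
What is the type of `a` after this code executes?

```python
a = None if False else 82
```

Ternary: condition is False, else branch (82) taken → int

int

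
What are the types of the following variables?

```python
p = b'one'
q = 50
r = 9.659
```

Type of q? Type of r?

q is int; r is float

int, float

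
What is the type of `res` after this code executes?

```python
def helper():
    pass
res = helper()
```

A function with no return statement returns None

NoneType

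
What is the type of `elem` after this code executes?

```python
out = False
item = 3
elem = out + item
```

bool + int returns int (False is 0, so 0 + 3 = 3)

int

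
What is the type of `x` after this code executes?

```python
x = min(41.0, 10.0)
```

min() of floats returns float

float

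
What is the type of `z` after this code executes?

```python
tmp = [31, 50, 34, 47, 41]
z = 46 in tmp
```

'in' operator returns bool

bool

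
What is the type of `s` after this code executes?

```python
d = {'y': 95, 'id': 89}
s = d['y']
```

Accessing dict[str, int] with key 'y' returns int value 95

int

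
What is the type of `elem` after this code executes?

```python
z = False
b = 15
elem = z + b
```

bool + int returns int (False is 0, so 0 + 15 = 15)

int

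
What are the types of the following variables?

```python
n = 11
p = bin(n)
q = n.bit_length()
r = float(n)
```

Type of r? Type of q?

float() returns float; int.bit_length() returns int

float, int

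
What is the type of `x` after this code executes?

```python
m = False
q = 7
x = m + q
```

bool + int returns int (False is 0, so 0 + 7 = 7)

int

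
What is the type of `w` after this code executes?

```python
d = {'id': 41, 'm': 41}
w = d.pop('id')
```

dict.pop() returns the value (int)

int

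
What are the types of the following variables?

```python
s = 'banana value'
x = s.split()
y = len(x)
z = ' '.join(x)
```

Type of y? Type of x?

len() returns int; str.split() returns list

int, list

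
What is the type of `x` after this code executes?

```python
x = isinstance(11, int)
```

isinstance() returns bool

bool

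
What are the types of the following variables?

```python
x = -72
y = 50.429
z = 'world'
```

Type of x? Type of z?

x is int; z is str

int, str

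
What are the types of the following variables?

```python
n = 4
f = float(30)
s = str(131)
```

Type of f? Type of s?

f is float; s is str

float, str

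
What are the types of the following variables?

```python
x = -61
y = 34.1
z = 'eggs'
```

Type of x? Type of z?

x is int; z is str

int, str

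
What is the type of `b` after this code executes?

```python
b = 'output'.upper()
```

str.upper() returns str

str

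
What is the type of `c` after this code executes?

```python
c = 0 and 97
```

'and' returns the first falsy value (0, which is int)

int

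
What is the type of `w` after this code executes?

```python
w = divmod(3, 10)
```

divmod() returns a tuple (quotient, remainder)

tuple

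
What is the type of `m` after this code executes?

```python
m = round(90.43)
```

round() with no ndigits arg returns int

int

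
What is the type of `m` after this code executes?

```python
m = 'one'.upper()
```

str.upper() returns str

str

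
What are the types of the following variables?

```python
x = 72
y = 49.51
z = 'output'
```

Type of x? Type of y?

x is int; y is float

int, float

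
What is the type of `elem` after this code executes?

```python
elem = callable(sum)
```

callable() returns bool

bool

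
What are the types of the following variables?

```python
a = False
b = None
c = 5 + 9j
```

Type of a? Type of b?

a is bool; b is NoneType

bool, NoneType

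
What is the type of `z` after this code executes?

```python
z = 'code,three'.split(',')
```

str.split() returns list

list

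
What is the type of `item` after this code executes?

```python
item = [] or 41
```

'or' returns first truthy value (41, which is int)

int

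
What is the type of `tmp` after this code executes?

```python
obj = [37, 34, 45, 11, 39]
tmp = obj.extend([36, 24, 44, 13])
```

list.extend() returns None

NoneType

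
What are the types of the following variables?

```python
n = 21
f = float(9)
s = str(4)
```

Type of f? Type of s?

f is float; s is str

float, str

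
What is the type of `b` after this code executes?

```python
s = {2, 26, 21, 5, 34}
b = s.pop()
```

Popping from a set of ints returns int

int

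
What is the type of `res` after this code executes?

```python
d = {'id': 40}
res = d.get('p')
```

dict.get() returns None when key 'p' is not found and no default given

NoneType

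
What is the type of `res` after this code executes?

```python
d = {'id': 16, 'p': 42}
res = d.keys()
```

.keys() returns a dict_keys view object

dict_keys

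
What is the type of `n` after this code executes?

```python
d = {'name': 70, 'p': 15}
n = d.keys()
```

.keys() returns a dict_keys view object

dict_keys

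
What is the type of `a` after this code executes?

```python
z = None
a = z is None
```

'is' comparison returns bool

bool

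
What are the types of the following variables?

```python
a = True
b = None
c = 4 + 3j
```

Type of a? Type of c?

a is bool; c is complex

bool, complex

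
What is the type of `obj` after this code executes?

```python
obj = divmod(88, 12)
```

divmod() returns a tuple (quotient, remainder)

tuple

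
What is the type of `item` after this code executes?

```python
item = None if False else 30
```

Ternary: condition is False, else branch (30) taken → int

int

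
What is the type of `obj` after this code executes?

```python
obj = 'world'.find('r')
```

str.find() returns int (index, or -1)

int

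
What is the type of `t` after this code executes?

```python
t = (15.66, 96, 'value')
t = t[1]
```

Index 1 of tuple is 96 which is int

int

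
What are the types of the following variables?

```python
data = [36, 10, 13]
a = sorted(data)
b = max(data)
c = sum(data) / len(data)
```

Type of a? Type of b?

sorted() returns list; max of ints returns int

list, int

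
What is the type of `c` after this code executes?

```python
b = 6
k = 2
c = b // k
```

int // int returns int (6 // 2 = 3)

int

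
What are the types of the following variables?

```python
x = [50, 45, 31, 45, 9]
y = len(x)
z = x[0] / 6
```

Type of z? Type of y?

int / int returns float; len() returns int

float, int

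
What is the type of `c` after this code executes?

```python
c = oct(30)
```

oct() returns str representation

str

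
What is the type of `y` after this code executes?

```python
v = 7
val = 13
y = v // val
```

int // int returns int (7 // 13 = 0)

int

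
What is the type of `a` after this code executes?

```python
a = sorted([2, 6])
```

sorted() always returns list

list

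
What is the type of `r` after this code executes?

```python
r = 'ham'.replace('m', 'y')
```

str.replace() returns str

str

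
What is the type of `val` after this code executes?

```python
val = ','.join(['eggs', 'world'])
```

str.join() returns str

str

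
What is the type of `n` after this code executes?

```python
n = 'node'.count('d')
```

str.count() returns int

int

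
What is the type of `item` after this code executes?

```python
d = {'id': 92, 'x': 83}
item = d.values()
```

.values() returns a dict_values view object

dict_values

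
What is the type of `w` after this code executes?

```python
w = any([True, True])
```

any() returns bool

bool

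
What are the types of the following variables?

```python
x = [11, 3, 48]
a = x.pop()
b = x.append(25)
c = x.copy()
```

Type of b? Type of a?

list.append() returns None; list.pop() returns the element (int)

NoneType, int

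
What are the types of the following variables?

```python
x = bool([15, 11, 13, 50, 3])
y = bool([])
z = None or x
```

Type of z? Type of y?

None or <bool> returns the bool; bool() returns bool

bool, bool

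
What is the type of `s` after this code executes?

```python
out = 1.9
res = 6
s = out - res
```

float - int returns float (1.9 - 6 = -4.1)

float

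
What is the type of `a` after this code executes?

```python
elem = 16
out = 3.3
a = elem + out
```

int + float returns float (16 + 3.3 = 19.3)

float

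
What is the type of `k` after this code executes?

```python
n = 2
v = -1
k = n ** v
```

int ** negative int returns float

float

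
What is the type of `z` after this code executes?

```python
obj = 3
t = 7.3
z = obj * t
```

int * float returns float (3 * 7.3 = 21.9)

float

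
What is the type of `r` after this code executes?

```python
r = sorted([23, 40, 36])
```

sorted() always returns list

list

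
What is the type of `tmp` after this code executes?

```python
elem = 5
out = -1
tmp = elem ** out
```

int ** negative int returns float

float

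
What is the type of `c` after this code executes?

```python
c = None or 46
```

'or' with None returns the other value (46, int)

int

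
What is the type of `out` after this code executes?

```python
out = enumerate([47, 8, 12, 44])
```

enumerate() returns an enumerate iterator object

enumerate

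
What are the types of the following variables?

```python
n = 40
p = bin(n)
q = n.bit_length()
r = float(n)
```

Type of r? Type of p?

float() returns float; bin() returns str

float, str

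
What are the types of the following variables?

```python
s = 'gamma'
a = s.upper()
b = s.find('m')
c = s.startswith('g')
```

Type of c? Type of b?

str.startswith() returns bool; str.find() returns int

bool, int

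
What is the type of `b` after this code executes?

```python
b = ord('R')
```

ord() returns int (Unicode code point)

int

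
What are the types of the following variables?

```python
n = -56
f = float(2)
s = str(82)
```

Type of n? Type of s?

n is int; s is str

int, str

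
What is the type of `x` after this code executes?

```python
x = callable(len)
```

callable() returns bool

bool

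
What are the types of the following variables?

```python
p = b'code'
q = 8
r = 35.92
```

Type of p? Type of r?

p is bytes; r is float

bytes, float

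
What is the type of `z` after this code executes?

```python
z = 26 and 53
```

'and' returns the last value when all truthy (53, which is int)

int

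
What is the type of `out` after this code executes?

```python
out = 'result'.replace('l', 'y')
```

str.replace() returns str

str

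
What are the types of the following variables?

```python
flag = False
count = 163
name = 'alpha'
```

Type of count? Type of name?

count is int; name is str

int, str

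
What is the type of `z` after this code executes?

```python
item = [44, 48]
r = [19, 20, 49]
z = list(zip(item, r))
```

list(zip(...)) returns a list of tuples

list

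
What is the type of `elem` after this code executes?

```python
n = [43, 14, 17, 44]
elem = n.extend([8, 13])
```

list.extend() returns None

NoneType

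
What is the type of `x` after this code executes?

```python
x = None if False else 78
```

Ternary: condition is False, else branch (78) taken → int

int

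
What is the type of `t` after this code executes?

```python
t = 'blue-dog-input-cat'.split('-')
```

str.split() returns list

list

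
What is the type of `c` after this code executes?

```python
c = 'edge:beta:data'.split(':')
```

str.split() returns list

list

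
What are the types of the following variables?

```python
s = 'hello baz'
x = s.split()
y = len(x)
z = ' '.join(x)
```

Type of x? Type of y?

str.split() returns list; len() returns int

list, int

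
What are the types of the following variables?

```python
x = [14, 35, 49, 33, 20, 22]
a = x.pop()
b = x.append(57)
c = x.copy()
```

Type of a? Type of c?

list.pop() returns the element (int); list.copy() returns list

int, list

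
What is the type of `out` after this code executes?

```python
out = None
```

None has type NoneType

NoneType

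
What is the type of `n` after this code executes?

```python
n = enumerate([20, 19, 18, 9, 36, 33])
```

enumerate() returns an enumerate iterator object

enumerate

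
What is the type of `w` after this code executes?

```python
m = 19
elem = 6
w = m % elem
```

int % int returns int (19 % 6 = 1)

int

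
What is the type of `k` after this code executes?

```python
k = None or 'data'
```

'or' with None returns the other value ('data', str)

str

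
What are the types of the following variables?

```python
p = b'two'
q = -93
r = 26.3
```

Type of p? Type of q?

p is bytes; q is int

bytes, int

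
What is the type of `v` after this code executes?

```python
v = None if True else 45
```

Ternary: condition is True, if branch (None) taken → NoneType

NoneType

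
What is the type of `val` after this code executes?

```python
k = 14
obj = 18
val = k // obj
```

int // int returns int (14 // 18 = 0)

int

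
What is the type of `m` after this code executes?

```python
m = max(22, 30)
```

max() of ints returns int

int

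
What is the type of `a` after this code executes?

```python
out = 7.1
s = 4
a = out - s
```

float - int returns float (7.1 - 4 = 3.1)

float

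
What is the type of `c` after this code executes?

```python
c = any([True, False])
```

any() returns bool

bool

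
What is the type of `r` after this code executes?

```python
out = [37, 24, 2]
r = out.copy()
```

list.copy() returns list

list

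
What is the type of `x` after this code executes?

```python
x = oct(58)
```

oct() returns str representation

str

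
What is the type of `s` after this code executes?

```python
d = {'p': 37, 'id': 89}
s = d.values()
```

.values() returns a dict_values view object

dict_values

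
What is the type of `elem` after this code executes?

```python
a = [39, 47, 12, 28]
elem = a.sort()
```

list.sort() returns None (sorts in place)

NoneType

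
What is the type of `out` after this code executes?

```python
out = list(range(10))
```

list(range(...)) returns list

list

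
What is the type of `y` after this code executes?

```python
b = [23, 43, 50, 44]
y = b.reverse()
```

list.reverse() returns None

NoneType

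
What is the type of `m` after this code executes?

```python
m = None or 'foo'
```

'or' with None returns the other value ('foo', str)

str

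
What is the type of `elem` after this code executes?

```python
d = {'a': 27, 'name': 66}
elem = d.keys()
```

.keys() returns a dict_keys view object

dict_keys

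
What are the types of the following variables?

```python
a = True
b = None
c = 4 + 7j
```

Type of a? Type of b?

a is bool; b is NoneType

bool, NoneType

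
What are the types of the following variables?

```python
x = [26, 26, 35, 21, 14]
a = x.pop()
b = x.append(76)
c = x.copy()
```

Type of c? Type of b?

list.copy() returns list; list.append() returns None

list, NoneType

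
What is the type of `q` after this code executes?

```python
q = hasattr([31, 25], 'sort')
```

hasattr() returns bool

bool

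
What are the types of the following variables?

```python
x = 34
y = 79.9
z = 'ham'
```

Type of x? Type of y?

x is int; y is float

int, float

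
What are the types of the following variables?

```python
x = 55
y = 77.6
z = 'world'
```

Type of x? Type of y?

x is int; y is float

int, float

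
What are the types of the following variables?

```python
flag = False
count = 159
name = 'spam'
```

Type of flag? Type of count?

flag is bool; count is int

bool, int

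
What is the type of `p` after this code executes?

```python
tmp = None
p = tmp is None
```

'is' comparison returns bool

bool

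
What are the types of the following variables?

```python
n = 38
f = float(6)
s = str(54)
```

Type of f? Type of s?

f is float; s is str

float, str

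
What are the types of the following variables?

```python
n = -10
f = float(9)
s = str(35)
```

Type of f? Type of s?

f is float; s is str

float, str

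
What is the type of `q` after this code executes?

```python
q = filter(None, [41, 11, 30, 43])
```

filter() returns a filter iterator object

filter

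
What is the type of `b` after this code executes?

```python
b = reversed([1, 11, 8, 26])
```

reversed() on a list returns a list_reverseiterator

list_reverseiterator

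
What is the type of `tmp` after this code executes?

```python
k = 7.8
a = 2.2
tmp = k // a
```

float // float returns float (floor division preserves float type)

float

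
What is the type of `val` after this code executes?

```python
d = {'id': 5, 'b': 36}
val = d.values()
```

.values() returns a dict_values view object

dict_values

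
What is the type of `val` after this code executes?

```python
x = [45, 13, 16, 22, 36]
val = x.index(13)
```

list.index() returns int

int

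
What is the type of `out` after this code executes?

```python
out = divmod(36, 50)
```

divmod() returns a tuple (quotient, remainder)

tuple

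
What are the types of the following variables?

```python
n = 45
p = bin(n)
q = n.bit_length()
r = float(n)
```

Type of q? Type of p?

int.bit_length() returns int; bin() returns str

int, str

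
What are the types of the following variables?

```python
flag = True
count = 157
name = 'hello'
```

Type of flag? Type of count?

flag is bool; count is int

bool, int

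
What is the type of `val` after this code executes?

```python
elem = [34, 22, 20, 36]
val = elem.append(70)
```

list.append() returns None (mutates in place)

NoneType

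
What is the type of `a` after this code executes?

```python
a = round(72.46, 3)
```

round() with ndigits arg returns float

float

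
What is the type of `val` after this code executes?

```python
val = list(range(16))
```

list(range(...)) returns list

list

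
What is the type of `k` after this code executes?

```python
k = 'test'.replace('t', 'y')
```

str.replace() returns str

str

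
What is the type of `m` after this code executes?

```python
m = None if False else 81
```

Ternary: condition is False, else branch (81) taken → int

int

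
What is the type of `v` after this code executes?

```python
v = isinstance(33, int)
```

isinstance() returns bool

bool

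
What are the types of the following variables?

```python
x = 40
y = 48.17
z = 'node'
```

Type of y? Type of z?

y is float; z is str

float, str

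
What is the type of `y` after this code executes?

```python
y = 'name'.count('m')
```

str.count() returns int

int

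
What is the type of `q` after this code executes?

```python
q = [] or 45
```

'or' returns first truthy value (45, which is int)

int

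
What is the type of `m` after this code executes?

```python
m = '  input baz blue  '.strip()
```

str.strip() returns str

str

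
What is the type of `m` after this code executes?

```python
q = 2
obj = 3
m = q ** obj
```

int ** positive int returns int (2 ** 3 = 8)

int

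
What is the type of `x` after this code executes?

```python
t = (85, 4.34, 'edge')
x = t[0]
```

Index 0 of tuple is 85 which is int

int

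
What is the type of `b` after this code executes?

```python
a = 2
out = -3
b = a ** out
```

int ** negative int returns float

float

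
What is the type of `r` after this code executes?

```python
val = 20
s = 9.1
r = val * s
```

int * float returns float (20 * 9.1 = 182.0)

float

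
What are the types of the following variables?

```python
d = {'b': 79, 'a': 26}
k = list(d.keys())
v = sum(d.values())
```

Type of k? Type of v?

list(...) returns list; sum of int values returns int

list, int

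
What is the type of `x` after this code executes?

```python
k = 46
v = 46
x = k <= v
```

Comparison operators return bool

bool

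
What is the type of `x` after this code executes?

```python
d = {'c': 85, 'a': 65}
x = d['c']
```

Accessing dict[str, int] with key 'c' returns int value 85

int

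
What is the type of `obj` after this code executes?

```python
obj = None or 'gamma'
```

'or' with None returns the other value ('gamma', str)

str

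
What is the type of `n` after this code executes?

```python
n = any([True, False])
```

any() returns bool

bool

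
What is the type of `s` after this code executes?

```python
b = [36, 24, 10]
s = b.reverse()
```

list.reverse() returns None

NoneType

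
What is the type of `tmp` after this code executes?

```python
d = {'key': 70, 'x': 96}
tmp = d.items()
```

dict.items() returns a dict_items view

dict_items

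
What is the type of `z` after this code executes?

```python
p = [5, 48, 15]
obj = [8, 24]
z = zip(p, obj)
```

zip() returns a zip iterator object

zip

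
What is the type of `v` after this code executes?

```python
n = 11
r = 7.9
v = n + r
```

int + float returns float (11 + 7.9 = 18.9)

float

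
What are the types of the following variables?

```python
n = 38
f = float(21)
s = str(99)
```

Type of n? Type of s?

n is int; s is str

int, str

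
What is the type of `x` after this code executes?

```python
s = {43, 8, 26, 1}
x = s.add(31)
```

set.add() returns None (mutates in place)

NoneType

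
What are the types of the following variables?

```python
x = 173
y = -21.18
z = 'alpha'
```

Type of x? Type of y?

x is int; y is float

int, float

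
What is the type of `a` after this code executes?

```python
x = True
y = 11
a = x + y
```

bool + int returns int (True is 1, so 1 + 11 = 12)

int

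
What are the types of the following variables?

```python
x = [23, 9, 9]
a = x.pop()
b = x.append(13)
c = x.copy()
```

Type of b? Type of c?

list.append() returns None; list.copy() returns list

NoneType, list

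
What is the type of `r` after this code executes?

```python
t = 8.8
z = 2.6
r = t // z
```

float // float returns float (floor division preserves float type)

float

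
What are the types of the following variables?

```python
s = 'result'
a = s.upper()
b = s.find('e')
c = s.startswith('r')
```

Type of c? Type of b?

str.startswith() returns bool; str.find() returns int

bool, int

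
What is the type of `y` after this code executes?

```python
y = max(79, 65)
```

max() of ints returns int

int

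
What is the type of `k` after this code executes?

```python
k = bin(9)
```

bin() returns str representation

str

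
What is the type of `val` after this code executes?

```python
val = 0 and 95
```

'and' returns the first falsy value (0, which is int)

int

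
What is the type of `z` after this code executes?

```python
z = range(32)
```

range() returns a range object

range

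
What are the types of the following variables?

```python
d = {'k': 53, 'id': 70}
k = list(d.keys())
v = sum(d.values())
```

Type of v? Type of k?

sum of int values returns int; list(...) returns list

int, list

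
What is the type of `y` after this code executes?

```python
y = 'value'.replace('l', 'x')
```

str.replace() returns str

str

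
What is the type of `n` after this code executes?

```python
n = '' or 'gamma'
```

'or' returns first truthy value ('gamma', which is str)

str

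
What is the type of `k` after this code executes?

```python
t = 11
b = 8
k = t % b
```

int % int returns int (11 % 8 = 3)

int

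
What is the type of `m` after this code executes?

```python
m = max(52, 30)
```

max() of ints returns int

int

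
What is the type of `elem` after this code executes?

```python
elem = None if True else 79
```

Ternary: condition is True, if branch (None) taken → NoneType

NoneType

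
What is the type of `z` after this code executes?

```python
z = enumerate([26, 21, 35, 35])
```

enumerate() returns an enumerate iterator object

enumerate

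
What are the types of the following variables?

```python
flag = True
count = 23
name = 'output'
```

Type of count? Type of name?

count is int; name is str

int, str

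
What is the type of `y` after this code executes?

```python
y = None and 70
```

'and' returns first falsy value (None)

NoneType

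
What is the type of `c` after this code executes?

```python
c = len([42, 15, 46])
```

len() always returns int

int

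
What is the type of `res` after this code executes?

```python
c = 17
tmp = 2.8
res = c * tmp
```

int * float returns float (17 * 2.8 = 47.6)

float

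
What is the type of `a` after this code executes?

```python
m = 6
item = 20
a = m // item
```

int // int returns int (6 // 20 = 0)

int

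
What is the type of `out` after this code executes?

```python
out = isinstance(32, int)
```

isinstance() returns bool

bool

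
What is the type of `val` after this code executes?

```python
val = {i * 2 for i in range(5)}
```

A set comprehension {expr for x in iterable} produces a set

set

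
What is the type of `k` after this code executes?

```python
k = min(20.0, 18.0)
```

min() of floats returns float

float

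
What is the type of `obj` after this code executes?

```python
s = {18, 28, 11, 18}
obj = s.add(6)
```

set.add() returns None (mutates in place)

NoneType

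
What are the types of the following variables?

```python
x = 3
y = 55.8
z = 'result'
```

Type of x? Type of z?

x is int; z is str

int, str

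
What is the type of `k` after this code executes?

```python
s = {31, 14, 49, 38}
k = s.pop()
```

Popping from a set of ints returns int

int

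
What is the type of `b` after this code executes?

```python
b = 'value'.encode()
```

str.encode() returns bytes

bytes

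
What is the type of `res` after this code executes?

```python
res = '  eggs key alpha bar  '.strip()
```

str.strip() returns str

str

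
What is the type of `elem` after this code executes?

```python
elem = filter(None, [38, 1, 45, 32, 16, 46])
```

filter() returns a filter iterator object

filter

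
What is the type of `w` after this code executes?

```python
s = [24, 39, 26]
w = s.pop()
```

list.pop() returns the popped element (int here)

int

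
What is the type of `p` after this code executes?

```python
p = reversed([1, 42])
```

reversed() on a list returns a list_reverseiterator

list_reverseiterator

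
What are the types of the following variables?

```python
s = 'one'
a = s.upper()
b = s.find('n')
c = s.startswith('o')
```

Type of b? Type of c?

str.find() returns int; str.startswith() returns bool

int, bool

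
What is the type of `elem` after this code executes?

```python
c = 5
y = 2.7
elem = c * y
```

int * float returns float (5 * 2.7 = 13.5)

float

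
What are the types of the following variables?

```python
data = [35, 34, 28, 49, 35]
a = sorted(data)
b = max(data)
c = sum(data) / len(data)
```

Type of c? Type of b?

int / int returns float; max of ints returns int

float, int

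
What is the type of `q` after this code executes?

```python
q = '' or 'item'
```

'or' returns first truthy value ('item', which is str)

str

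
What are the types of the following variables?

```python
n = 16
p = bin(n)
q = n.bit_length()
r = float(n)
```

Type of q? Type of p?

int.bit_length() returns int; bin() returns str

int, str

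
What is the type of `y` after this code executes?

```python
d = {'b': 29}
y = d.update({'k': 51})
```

dict.update() returns None

NoneType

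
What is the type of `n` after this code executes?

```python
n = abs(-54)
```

abs() of int returns int

int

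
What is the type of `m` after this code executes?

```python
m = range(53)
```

range() returns a range object

range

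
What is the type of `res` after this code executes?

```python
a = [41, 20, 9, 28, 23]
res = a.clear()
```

list.clear() returns None

NoneType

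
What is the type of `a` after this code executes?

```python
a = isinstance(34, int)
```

isinstance() returns bool

bool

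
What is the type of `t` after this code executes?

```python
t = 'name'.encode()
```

str.encode() returns bytes

bytes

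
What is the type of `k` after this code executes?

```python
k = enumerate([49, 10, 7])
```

enumerate() returns an enumerate iterator object

enumerate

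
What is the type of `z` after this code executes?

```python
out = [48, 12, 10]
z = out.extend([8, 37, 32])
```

list.extend() returns None

NoneType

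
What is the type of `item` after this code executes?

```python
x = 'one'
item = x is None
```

'is' comparison returns bool

bool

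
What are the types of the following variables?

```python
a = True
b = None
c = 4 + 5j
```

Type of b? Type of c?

b is NoneType; c is complex

NoneType, complex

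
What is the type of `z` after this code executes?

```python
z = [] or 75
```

'or' returns first truthy value (75, which is int)

int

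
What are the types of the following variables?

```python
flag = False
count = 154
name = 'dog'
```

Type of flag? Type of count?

flag is bool; count is int

bool, int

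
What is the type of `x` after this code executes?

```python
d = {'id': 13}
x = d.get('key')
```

dict.get() returns None when key 'key' is not found and no default given

NoneType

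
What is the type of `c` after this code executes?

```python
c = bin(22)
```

bin() returns str representation

str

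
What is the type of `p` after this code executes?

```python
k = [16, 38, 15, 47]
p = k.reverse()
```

list.reverse() returns None

NoneType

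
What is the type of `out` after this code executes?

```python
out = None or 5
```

'or' with None returns the other value (5, int)

int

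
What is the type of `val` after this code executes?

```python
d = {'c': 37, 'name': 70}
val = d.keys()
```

.keys() returns a dict_keys view object

dict_keys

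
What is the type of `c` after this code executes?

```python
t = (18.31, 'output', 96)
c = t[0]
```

Index 0 of tuple is 18.31 which is float

float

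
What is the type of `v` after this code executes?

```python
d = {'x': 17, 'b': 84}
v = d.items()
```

dict.items() returns a dict_items view

dict_items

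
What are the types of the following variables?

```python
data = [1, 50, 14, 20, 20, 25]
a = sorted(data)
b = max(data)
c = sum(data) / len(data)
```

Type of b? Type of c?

max of ints returns int; int / int returns float

int, float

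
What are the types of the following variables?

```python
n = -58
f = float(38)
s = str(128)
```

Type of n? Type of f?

n is int; f is float

int, float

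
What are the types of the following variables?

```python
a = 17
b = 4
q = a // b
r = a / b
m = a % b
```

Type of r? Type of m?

int / int returns float; int % int returns int

float, int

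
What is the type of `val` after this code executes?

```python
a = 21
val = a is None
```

'is' comparison returns bool

bool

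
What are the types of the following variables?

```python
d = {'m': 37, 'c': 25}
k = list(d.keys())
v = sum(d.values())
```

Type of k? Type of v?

list(...) returns list; sum of int values returns int

list, int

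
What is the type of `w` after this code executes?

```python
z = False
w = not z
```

'not' always returns bool

bool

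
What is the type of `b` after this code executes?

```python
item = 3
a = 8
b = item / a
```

int / int always returns float in Python 3 (3 / 8 = 0.375)

float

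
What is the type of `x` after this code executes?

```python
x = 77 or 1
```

'or' returns the first truthy value (77, which is int)

int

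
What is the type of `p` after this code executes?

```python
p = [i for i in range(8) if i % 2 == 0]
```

A list comprehension [...] produces a list

list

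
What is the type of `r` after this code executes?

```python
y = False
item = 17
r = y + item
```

bool + int returns int (False is 0, so 0 + 17 = 17)

int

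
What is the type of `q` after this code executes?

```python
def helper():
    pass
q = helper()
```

A function with no return statement returns None

NoneType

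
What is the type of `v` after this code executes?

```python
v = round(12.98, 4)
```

round() with ndigits arg returns float

float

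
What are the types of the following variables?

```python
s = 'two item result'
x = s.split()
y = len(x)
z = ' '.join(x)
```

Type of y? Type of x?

len() returns int; str.split() returns list

int, list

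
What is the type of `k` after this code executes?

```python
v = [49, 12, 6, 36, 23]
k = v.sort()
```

list.sort() returns None (sorts in place)

NoneType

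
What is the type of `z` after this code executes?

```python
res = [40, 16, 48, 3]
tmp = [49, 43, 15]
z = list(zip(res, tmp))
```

list(zip(...)) returns a list of tuples

list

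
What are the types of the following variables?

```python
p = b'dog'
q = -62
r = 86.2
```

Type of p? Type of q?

p is bytes; q is int

bytes, int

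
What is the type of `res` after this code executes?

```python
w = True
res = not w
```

'not' always returns bool

bool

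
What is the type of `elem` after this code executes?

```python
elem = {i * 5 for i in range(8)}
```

A set comprehension {expr for x in iterable} produces a set

set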